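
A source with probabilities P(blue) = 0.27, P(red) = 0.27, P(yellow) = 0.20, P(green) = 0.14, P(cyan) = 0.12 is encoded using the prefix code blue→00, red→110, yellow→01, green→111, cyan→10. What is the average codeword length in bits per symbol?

2.41 bits/symbol

L̄ = Σ pᵢ·ℓᵢ = 0.27·2 + 0.27·3 + 0.20·2 + 0.14·3 + 0.12·2 = 2.41 bits/symbol.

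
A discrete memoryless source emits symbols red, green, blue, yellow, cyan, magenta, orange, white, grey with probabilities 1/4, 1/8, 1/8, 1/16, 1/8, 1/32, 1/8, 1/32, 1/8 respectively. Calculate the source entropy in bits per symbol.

Each probability is a power of 1/2, so log₂(1/p) is an integer.
H = Σ p·log₂(1/p) = 1/4·2 + 1/8·3 + 1/8·3 + 1/16·4 + 1/8·3 + 1/32·5 + 1/8·3 + 1/32·5 + 1/8·3 = 2.9375 bits.

2.9375 bits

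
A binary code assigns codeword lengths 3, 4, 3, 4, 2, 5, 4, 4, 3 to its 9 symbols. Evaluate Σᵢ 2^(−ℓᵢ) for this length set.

With common denominator 2^5 = 32: Σ 2^(−ℓᵢ) = 4/32 + 2/32 + 4/32 + 2/32 + 8/32 + 1/32 + 2/32 + 2/32 + 4/32 = 29/32 = 0.90625.

0.90625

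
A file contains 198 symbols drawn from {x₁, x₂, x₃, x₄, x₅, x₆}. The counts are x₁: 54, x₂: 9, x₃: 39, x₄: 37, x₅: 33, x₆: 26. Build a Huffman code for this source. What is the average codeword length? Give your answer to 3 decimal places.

2.520 bits/symbol

Probabilities are the counts divided by 198.
Repeatedly combine the two least-probable nodes; the expected code length is the sum of the merged weights.
merge 1/22 + 13/99 → 35/198
merge 1/6 + 35/198 → 34/99
merge 37/198 + 13/66 → 38/99
merge 3/11 + 34/99 → 61/99
merge 38/99 + 61/99 → 1
L = 35/198 + 34/99 + 38/99 + 61/99 + 1 = 499/198 ≈ 2.520 bits/symbol.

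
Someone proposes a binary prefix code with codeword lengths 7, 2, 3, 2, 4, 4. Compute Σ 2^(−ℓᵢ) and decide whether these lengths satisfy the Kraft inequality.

0.7578125; yes

With common denominator 2^7 = 128: Σ 2^(−ℓᵢ) = 1/128 + 32/128 + 16/128 + 32/128 + 8/128 + 8/128 = 97/128 = 0.7578125.
Kraft's inequality requires Σ ≤ 1; here Σ = 0.7578125 ≤ 1, so such a prefix code exists.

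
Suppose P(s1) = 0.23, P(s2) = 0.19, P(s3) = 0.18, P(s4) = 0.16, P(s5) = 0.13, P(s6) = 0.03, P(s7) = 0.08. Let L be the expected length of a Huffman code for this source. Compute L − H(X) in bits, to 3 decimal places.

0.053 bits

Entropy H = −Σ p log₂ p ≈ 2.6371 bits.
Huffman merges: 3/100+2/25→11/100; 11/100+13/100→6/25; 4/25+9/50→17/50; 19/100+23/100→21/50; 6/25+17/50→29/50; 21/50+29/50→1. L = 269/100 ≈ 2.6900.
L − H = 2.6900 − 2.6371 = 0.053 bits.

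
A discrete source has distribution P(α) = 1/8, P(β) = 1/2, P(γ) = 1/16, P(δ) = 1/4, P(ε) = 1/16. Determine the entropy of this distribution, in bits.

1.875 bits

Each probability is a power of 1/2, so log₂(1/p) is an integer.
H = Σ p·log₂(1/p) = 1/8·3 + 1/2·1 + 1/16·4 + 1/4·2 + 1/16·4 = 1.875 bits.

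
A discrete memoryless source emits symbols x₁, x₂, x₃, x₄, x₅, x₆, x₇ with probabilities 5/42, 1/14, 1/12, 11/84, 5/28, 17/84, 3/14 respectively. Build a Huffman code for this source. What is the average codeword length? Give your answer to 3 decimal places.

2.738 bits/symbol

Repeatedly combine the two least-probable nodes; the expected code length is the sum of the merged weights.
merge 1/14 + 1/12 → 13/84
merge 5/42 + 11/84 → 1/4
merge 13/84 + 5/28 → 1/3
merge 17/84 + 3/14 → 5/12
merge 1/4 + 1/3 → 7/12
merge 5/12 + 7/12 → 1
L = 13/84 + 1/4 + 1/3 + 5/12 + 7/12 + 1 = 115/42 ≈ 2.738 bits/symbol.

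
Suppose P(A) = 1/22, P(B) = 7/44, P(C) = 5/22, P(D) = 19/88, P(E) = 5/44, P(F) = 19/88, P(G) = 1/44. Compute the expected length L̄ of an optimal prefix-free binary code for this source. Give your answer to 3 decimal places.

Repeatedly combine the two least-probable nodes; the expected code length is the sum of the merged weights.
merge 1/44 + 1/22 → 3/44
merge 3/44 + 5/44 → 2/11
merge 7/44 + 2/11 → 15/44
merge 19/88 + 19/88 → 19/44
merge 5/22 + 15/44 → 25/44
merge 19/44 + 25/44 → 1
L = 3/44 + 2/11 + 15/44 + 19/44 + 25/44 + 1 = 57/22 ≈ 2.591 bits/symbol.

2.591 bits/symbol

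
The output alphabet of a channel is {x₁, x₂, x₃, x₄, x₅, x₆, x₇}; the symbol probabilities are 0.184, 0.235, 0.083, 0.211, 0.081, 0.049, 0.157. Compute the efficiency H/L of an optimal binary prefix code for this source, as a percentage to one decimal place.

Entropy H = −Σ p log₂ p ≈ 2.6383 bits.
Huffman merges: 49/1000+81/1000→13/100; 83/1000+13/100→213/1000; 157/1000+23/125→341/1000; 211/1000+213/1000→53/125; 47/200+341/1000→72/125; 53/125+72/125→1. L = 671/250 ≈ 2.6840.
Efficiency = H/L = 2.6383/2.6840 = 98.3%.

98.3%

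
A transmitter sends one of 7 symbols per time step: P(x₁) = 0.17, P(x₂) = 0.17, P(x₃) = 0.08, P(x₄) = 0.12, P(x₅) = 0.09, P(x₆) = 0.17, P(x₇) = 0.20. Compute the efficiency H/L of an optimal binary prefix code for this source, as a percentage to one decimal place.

Entropy H = −Σ p log₂ p ≈ 2.7394 bits.
Huffman merges: 2/25+9/100→17/100; 3/25+17/100→29/100; 17/100+17/100→17/50; 17/100+1/5→37/100; 29/100+17/50→63/100; 37/100+63/100→1. L = 14/5 ≈ 2.8000.
Efficiency = H/L = 2.7394/2.8000 = 97.8%.

97.8%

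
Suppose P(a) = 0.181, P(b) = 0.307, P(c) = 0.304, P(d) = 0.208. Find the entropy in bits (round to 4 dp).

1.9628 bits

H = −Σ pᵢ log₂ pᵢ.
−0.181·log₂(0.181) = 0.4463
−0.307·log₂(0.307) = 0.5230
−0.304·log₂(0.304) = 0.5222
−0.208·log₂(0.208) = 0.4712
Sum ≈ 1.9628 → 1.9628 bits.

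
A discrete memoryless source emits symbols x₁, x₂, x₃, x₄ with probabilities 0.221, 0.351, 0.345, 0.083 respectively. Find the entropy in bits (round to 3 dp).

1.839 bits

H = −Σ pᵢ log₂ pᵢ.
−0.221·log₂(0.221) = 0.4813
−0.351·log₂(0.351) = 0.5302
−0.345·log₂(0.345) = 0.5297
−0.083·log₂(0.083) = 0.2980
Sum ≈ 1.8392 → 1.839 bits.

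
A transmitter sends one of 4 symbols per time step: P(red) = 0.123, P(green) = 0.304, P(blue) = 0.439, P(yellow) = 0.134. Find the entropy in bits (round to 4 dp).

H = −Σ pᵢ log₂ pᵢ.
−0.123·log₂(0.123) = 0.3719
−0.304·log₂(0.304) = 0.5222
−0.439·log₂(0.439) = 0.5214
−0.134·log₂(0.134) = 0.3886
Sum ≈ 1.8041 → 1.8041 bits.

1.8041 bits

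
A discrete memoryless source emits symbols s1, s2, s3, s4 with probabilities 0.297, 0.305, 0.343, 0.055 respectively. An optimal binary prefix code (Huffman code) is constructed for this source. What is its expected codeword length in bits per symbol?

2 bits/symbol

Repeatedly combine the two least-probable nodes; the expected code length is the sum of the merged weights.
merge 11/200 + 297/1000 → 44/125
merge 61/200 + 343/1000 → 81/125
merge 44/125 + 81/125 → 1
L = 44/125 + 81/125 + 1 = 2 bits/symbol.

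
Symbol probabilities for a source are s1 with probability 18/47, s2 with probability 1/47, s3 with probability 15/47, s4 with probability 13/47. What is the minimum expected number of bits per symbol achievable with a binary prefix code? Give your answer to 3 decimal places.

1.915 bits/symbol

Repeatedly combine the two least-probable nodes; the expected code length is the sum of the merged weights.
merge 1/47 + 13/47 → 14/47
merge 14/47 + 15/47 → 29/47
merge 18/47 + 29/47 → 1
L = 14/47 + 29/47 + 1 = 90/47 ≈ 1.915 bits/symbol.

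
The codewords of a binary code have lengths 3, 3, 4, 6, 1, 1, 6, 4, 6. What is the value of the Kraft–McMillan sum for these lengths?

1.421875

With common denominator 2^6 = 64: Σ 2^(−ℓᵢ) = 8/64 + 8/64 + 4/64 + 1/64 + 32/64 + 32/64 + 1/64 + 4/64 + 1/64 = 91/64 = 1.421875.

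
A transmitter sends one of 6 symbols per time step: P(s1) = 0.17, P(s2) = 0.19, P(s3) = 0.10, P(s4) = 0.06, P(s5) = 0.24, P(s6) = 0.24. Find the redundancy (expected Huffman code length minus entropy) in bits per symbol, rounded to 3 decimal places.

Entropy H = −Σ p log₂ p ≈ 2.4538 bits.
Huffman merges: 3/50+1/10→4/25; 4/25+17/100→33/100; 19/100+6/25→43/100; 6/25+33/100→57/100; 43/100+57/100→1. L = 249/100 ≈ 2.4900.
L − H = 2.4900 − 2.4538 = 0.036 bits.

0.036 bits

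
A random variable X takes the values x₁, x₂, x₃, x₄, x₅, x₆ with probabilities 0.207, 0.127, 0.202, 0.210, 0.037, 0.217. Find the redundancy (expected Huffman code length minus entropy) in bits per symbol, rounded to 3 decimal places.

0.088 bits

Entropy H = −Σ p log₂ p ≈ 2.4417 bits.
Huffman merges: 37/1000+127/1000→41/250; 41/250+101/500→183/500; 207/1000+21/100→417/1000; 217/1000+183/500→583/1000; 417/1000+583/1000→1. L = 253/100 ≈ 2.5300.
L − H = 2.5300 − 2.4417 = 0.088 bits.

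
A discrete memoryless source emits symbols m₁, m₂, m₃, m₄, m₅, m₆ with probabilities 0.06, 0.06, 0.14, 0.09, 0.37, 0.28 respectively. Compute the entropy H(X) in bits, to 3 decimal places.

H = −Σ pᵢ log₂ pᵢ.
−0.06·log₂(0.06) = 0.2435
−0.06·log₂(0.06) = 0.2435
−0.14·log₂(0.14) = 0.3971
−0.09·log₂(0.09) = 0.3127
−0.37·log₂(0.37) = 0.5307
−0.28·log₂(0.28) = 0.5142
Sum ≈ 2.2418 → 2.242 bits.

2.242 bits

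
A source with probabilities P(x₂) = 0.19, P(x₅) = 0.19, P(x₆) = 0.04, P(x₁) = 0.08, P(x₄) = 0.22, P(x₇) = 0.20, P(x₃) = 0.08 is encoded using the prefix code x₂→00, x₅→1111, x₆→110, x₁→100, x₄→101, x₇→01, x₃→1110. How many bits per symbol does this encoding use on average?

2.88 bits/symbol

L̄ = Σ pᵢ·ℓᵢ = 0.19·2 + 0.19·4 + 0.04·3 + 0.08·3 + 0.22·3 + 0.20·2 + 0.08·4 = 2.88 bits/symbol.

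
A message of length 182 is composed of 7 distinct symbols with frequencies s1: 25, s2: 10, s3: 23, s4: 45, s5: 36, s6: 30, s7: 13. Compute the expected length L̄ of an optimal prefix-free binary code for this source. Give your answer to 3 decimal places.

Probabilities are the counts divided by 182.
Repeatedly combine the two least-probable nodes; the expected code length is the sum of the merged weights.
merge 5/91 + 1/14 → 23/182
merge 23/182 + 23/182 → 23/91
merge 25/182 + 15/91 → 55/182
merge 18/91 + 45/182 → 81/182
merge 23/91 + 55/182 → 101/182
merge 81/182 + 101/182 → 1
L = 23/182 + 23/91 + 55/182 + 81/182 + 101/182 + 1 = 244/91 ≈ 2.681 bits/symbol.

2.681 bits/symbol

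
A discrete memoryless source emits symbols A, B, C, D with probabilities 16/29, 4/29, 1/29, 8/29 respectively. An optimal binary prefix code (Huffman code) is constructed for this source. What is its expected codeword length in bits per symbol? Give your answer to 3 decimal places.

Repeatedly combine the two least-probable nodes; the expected code length is the sum of the merged weights.
merge 1/29 + 4/29 → 5/29
merge 5/29 + 8/29 → 13/29
merge 13/29 + 16/29 → 1
L = 5/29 + 13/29 + 1 = 47/29 ≈ 1.621 bits/symbol.

1.621 bits/symbol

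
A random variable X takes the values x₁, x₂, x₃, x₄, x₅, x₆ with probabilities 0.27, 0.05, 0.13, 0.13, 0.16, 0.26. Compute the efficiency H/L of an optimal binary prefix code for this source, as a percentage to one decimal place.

98.0%

Entropy H = −Σ p log₂ p ≈ 2.4197 bits.
Huffman merges: 1/20+13/100→9/50; 13/100+4/25→29/100; 9/50+13/50→11/25; 27/100+29/100→14/25; 11/25+14/25→1. L = 247/100 ≈ 2.4700.
Efficiency = H/L = 2.4197/2.4700 = 98.0%.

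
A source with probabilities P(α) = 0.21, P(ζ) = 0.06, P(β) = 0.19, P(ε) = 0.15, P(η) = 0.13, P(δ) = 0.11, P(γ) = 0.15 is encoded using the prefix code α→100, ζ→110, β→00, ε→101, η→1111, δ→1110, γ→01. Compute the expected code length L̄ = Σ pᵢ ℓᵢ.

2.9 bits/symbol

L̄ = Σ pᵢ·ℓᵢ = 0.21·3 + 0.06·3 + 0.19·2 + 0.15·3 + 0.13·4 + 0.11·4 + 0.15·2 = 2.9 bits/symbol.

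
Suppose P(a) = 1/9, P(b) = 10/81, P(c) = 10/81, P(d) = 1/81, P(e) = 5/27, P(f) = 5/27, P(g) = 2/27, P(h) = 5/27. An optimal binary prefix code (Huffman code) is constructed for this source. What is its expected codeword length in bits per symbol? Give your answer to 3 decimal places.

Repeatedly combine the two least-probable nodes; the expected code length is the sum of the merged weights.
merge 1/81 + 2/27 → 7/81
merge 7/81 + 1/9 → 16/81
merge 10/81 + 10/81 → 20/81
merge 5/27 + 5/27 → 10/27
merge 5/27 + 16/81 → 31/81
merge 20/81 + 10/27 → 50/81
merge 31/81 + 50/81 → 1
L = 7/81 + 16/81 + 20/81 + 10/27 + 31/81 + 50/81 + 1 = 235/81 ≈ 2.901 bits/symbol.

2.901 bits/symbol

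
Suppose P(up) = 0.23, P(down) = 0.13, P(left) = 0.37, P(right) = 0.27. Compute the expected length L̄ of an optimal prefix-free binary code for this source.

1.99 bits/symbol

Repeatedly combine the two least-probable nodes; the expected code length is the sum of the merged weights.
merge 13/100 + 23/100 → 9/25
merge 27/100 + 9/25 → 63/100
merge 37/100 + 63/100 → 1
L = 9/25 + 63/100 + 1 = 199/100 = 1.99 bits/symbol.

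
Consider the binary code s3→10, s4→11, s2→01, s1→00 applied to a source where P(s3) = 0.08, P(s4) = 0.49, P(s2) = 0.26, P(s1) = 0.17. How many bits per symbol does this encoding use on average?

L̄ = Σ pᵢ·ℓᵢ = 0.08·2 + 0.49·2 + 0.26·2 + 0.17·2 = 2 bits/symbol.

2 bits/symbol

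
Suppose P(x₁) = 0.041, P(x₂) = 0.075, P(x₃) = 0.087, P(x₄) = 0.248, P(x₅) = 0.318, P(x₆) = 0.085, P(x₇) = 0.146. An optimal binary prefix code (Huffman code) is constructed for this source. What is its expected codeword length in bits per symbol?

Repeatedly combine the two least-probable nodes; the expected code length is the sum of the merged weights.
merge 41/1000 + 3/40 → 29/250
merge 17/200 + 87/1000 → 43/250
merge 29/250 + 73/500 → 131/500
merge 43/250 + 31/125 → 21/50
merge 131/500 + 159/500 → 29/50
merge 21/50 + 29/50 → 1
L = 29/250 + 43/250 + 131/500 + 21/50 + 29/50 + 1 = 51/20 = 2.55 bits/symbol.

2.55 bits/symbol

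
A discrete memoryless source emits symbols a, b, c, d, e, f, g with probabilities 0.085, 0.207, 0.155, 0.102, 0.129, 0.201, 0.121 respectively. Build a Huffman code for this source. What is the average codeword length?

2.779 bits/symbol

Repeatedly combine the two least-probable nodes; the expected code length is the sum of the merged weights.
merge 17/200 + 51/500 → 187/1000
merge 121/1000 + 129/1000 → 1/4
merge 31/200 + 187/1000 → 171/500
merge 201/1000 + 207/1000 → 51/125
merge 1/4 + 171/500 → 74/125
merge 51/125 + 74/125 → 1
L = 187/1000 + 1/4 + 171/500 + 51/125 + 74/125 + 1 = 2779/1000 = 2.779 bits/symbol.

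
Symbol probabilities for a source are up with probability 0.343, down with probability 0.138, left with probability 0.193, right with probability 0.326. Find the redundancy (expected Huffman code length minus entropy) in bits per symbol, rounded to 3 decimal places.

Entropy H = −Σ p log₂ p ≈ 1.9090 bits.
Huffman merges: 69/500+193/1000→331/1000; 163/500+331/1000→657/1000; 343/1000+657/1000→1. L = 497/250 ≈ 1.9880.
L − H = 1.9880 − 1.9090 = 0.079 bits.

0.079 bits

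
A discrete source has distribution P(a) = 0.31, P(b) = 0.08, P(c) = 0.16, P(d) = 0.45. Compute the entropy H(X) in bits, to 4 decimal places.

1.7567 bits

H = −Σ pᵢ log₂ pᵢ.
−0.31·log₂(0.31) = 0.5238
−0.08·log₂(0.08) = 0.2915
−0.16·log₂(0.16) = 0.4230
−0.45·log₂(0.45) = 0.5184
Sum ≈ 1.7567 → 1.7567 bits.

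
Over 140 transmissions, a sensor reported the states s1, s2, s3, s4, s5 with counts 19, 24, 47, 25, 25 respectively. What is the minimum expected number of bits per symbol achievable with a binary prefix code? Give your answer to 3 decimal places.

2.307 bits/symbol

Probabilities are the counts divided by 140.
Repeatedly combine the two least-probable nodes; the expected code length is the sum of the merged weights.
merge 19/140 + 6/35 → 43/140
merge 5/28 + 5/28 → 5/14
merge 43/140 + 47/140 → 9/14
merge 5/14 + 9/14 → 1
L = 43/140 + 5/14 + 9/14 + 1 = 323/140 ≈ 2.307 bits/symbol.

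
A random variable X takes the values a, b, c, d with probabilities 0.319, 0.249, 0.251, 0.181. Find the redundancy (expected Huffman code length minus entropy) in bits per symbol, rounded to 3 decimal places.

0.028 bits

Entropy H = −Σ p log₂ p ≈ 1.9722 bits.
Huffman merges: 181/1000+249/1000→43/100; 251/1000+319/1000→57/100; 43/100+57/100→1. L = 2 ≈ 2.0000.
L − H = 2.0000 − 1.9722 = 0.028 bits.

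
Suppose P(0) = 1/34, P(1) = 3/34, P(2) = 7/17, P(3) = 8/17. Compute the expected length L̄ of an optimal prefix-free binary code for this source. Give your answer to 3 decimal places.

1.647 bits/symbol

Repeatedly combine the two least-probable nodes; the expected code length is the sum of the merged weights.
merge 1/34 + 3/34 → 2/17
merge 2/17 + 7/17 → 9/17
merge 8/17 + 9/17 → 1
L = 2/17 + 9/17 + 1 = 28/17 ≈ 1.647 bits/symbol.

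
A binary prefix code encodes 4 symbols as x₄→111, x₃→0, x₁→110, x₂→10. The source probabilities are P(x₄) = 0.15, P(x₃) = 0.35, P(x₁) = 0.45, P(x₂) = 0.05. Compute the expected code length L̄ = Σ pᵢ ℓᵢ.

L̄ = Σ pᵢ·ℓᵢ = 0.15·3 + 0.35·1 + 0.45·3 + 0.05·2 = 2.25 bits/symbol.

2.25 bits/symbol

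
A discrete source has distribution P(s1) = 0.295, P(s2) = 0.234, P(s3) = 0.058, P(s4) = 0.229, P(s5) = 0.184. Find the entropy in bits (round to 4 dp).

H = −Σ pᵢ log₂ pᵢ.
−0.295·log₂(0.295) = 0.5196
−0.234·log₂(0.234) = 0.4903
−0.058·log₂(0.058) = 0.2383
−0.229·log₂(0.229) = 0.4870
−0.184·log₂(0.184) = 0.4494
Sum ≈ 2.1845 → 2.1845 bits.

2.1845 bits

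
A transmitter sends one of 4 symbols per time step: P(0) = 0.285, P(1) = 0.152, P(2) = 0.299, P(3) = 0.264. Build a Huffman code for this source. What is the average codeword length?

Repeatedly combine the two least-probable nodes; the expected code length is the sum of the merged weights.
merge 19/125 + 33/125 → 52/125
merge 57/200 + 299/1000 → 73/125
merge 52/125 + 73/125 → 1
L = 52/125 + 73/125 + 1 = 2 bits/symbol.

2 bits/symbol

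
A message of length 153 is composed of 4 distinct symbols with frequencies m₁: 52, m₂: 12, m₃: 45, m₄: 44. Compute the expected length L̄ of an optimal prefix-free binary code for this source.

Probabilities are the counts divided by 153.
Repeatedly combine the two least-probable nodes; the expected code length is the sum of the merged weights.
merge 4/51 + 44/153 → 56/153
merge 5/17 + 52/153 → 97/153
merge 56/153 + 97/153 → 1
L = 56/153 + 97/153 + 1 = 2 bits/symbol.

2 bits/symbol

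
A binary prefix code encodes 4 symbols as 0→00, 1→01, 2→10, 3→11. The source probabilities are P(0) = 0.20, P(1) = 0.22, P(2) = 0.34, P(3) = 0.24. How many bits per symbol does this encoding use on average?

L̄ = Σ pᵢ·ℓᵢ = 0.20·2 + 0.22·2 + 0.34·2 + 0.24·2 = 2 bits/symbol.

2 bits/symbol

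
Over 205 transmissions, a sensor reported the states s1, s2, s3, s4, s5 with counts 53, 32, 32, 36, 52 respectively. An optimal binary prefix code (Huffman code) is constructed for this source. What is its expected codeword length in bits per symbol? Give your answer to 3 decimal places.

2.312 bits/symbol

Probabilities are the counts divided by 205.
Repeatedly combine the two least-probable nodes; the expected code length is the sum of the merged weights.
merge 32/205 + 32/205 → 64/205
merge 36/205 + 52/205 → 88/205
merge 53/205 + 64/205 → 117/205
merge 88/205 + 117/205 → 1
L = 64/205 + 88/205 + 117/205 + 1 = 474/205 ≈ 2.312 bits/symbol.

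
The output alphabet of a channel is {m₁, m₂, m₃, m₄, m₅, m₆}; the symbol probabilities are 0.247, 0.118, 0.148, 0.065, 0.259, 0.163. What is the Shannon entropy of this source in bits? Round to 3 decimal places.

H = −Σ pᵢ log₂ pᵢ.
−0.247·log₂(0.247) = 0.4983
−0.118·log₂(0.118) = 0.3638
−0.148·log₂(0.148) = 0.4079
−0.065·log₂(0.065) = 0.2563
−0.259·log₂(0.259) = 0.5048
−0.163·log₂(0.163) = 0.4266
Sum ≈ 2.4577 → 2.458 bits.

2.458 bits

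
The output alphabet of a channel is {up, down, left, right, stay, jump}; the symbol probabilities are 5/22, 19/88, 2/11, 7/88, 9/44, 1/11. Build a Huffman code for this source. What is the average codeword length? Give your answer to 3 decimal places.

Repeatedly combine the two least-probable nodes; the expected code length is the sum of the merged weights.
merge 7/88 + 1/11 → 15/88
merge 15/88 + 2/11 → 31/88
merge 9/44 + 19/88 → 37/88
merge 5/22 + 31/88 → 51/88
merge 37/88 + 51/88 → 1
L = 15/88 + 31/88 + 37/88 + 51/88 + 1 = 111/44 ≈ 2.523 bits/symbol.

2.523 bits/symbol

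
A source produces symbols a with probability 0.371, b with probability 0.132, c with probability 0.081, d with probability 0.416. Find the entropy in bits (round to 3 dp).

1.736 bits

H = −Σ pᵢ log₂ pᵢ.
−0.371·log₂(0.371) = 0.5307
−0.132·log₂(0.132) = 0.3856
−0.081·log₂(0.081) = 0.2937
−0.416·log₂(0.416) = 0.5264
Sum ≈ 1.7364 → 1.736 bits.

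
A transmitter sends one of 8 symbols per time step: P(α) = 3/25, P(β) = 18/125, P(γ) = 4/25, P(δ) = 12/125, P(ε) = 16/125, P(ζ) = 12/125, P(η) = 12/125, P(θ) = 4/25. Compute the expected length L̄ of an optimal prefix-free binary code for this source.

3 bits/symbol

Repeatedly combine the two least-probable nodes; the expected code length is the sum of the merged weights.
merge 12/125 + 12/125 → 24/125
merge 12/125 + 3/25 → 27/125
merge 16/125 + 18/125 → 34/125
merge 4/25 + 4/25 → 8/25
merge 24/125 + 27/125 → 51/125
merge 34/125 + 8/25 → 74/125
merge 51/125 + 74/125 → 1
L = 24/125 + 27/125 + 34/125 + 8/25 + 51/125 + 74/125 + 1 = 3 bits/symbol.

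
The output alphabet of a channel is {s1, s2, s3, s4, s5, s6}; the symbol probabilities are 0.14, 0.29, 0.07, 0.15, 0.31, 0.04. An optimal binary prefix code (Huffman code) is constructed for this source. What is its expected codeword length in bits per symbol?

Repeatedly combine the two least-probable nodes; the expected code length is the sum of the merged weights.
merge 1/25 + 7/100 → 11/100
merge 11/100 + 7/50 → 1/4
merge 3/20 + 1/4 → 2/5
merge 29/100 + 31/100 → 3/5
merge 2/5 + 3/5 → 1
L = 11/100 + 1/4 + 2/5 + 3/5 + 1 = 59/25 = 2.36 bits/symbol.

2.36 bits/symbol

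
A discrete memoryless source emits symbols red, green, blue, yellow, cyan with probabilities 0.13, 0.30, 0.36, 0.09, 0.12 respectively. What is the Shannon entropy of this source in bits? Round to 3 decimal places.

H = −Σ pᵢ log₂ pᵢ.
−0.13·log₂(0.13) = 0.3826
−0.30·log₂(0.30) = 0.5211
−0.36·log₂(0.36) = 0.5306
−0.09·log₂(0.09) = 0.3127
−0.12·log₂(0.12) = 0.3671
Sum ≈ 2.1141 → 2.114 bits.

2.114 bits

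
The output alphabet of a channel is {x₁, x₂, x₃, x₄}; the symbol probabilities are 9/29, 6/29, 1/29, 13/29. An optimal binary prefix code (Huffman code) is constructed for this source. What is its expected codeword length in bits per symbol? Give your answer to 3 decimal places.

Repeatedly combine the two least-probable nodes; the expected code length is the sum of the merged weights.
merge 1/29 + 6/29 → 7/29
merge 7/29 + 9/29 → 16/29
merge 13/29 + 16/29 → 1
L = 7/29 + 16/29 + 1 = 52/29 ≈ 1.793 bits/symbol.

1.793 bits/symbol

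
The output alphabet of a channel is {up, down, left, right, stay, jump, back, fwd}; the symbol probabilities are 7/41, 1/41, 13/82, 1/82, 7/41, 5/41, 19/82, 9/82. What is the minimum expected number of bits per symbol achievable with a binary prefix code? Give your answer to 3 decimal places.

Repeatedly combine the two least-probable nodes; the expected code length is the sum of the merged weights.
merge 1/82 + 1/41 → 3/82
merge 3/82 + 9/82 → 6/41
merge 5/41 + 6/41 → 11/41
merge 13/82 + 7/41 → 27/82
merge 7/41 + 19/82 → 33/82
merge 11/41 + 27/82 → 49/82
merge 33/82 + 49/82 → 1
L = 3/82 + 6/41 + 11/41 + 27/82 + 33/82 + 49/82 + 1 = 114/41 ≈ 2.780 bits/symbol.

2.780 bits/symbol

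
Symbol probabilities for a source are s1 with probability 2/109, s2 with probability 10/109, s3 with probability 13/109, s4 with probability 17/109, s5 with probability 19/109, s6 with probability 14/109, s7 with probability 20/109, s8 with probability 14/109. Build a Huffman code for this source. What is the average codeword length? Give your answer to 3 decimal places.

2.927 bits/symbol

Repeatedly combine the two least-probable nodes; the expected code length is the sum of the merged weights.
merge 2/109 + 10/109 → 12/109
merge 12/109 + 13/109 → 25/109
merge 14/109 + 14/109 → 28/109
merge 17/109 + 19/109 → 36/109
merge 20/109 + 25/109 → 45/109
merge 28/109 + 36/109 → 64/109
merge 45/109 + 64/109 → 1
L = 12/109 + 25/109 + 28/109 + 36/109 + 45/109 + 64/109 + 1 = 319/109 ≈ 2.927 bits/symbol.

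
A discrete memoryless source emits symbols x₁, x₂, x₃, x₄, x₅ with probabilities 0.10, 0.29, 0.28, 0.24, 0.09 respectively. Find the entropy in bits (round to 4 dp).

H = −Σ pᵢ log₂ pᵢ.
−0.10·log₂(0.10) = 0.3322
−0.29·log₂(0.29) = 0.5179
−0.28·log₂(0.28) = 0.5142
−0.24·log₂(0.24) = 0.4941
−0.09·log₂(0.09) = 0.3127
Sum ≈ 2.1711 → 2.1711 bits.

2.1711 bits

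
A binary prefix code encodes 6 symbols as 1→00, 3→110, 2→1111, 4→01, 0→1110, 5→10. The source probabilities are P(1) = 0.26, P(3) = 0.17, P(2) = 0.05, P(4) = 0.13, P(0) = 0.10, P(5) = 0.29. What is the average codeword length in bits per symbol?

2.47 bits/symbol

L̄ = Σ pᵢ·ℓᵢ = 0.26·2 + 0.17·3 + 0.05·4 + 0.13·2 + 0.10·4 + 0.29·2 = 2.47 bits/symbol.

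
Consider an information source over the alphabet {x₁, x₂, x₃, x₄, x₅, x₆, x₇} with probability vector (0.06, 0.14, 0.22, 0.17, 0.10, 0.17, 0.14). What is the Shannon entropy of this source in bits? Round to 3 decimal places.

2.720 bits

H = −Σ pᵢ log₂ pᵢ.
−0.06·log₂(0.06) = 0.2435
−0.14·log₂(0.14) = 0.3971
−0.22·log₂(0.22) = 0.4806
−0.17·log₂(0.17) = 0.4346
−0.10·log₂(0.10) = 0.3322
−0.17·log₂(0.17) = 0.4346
−0.14·log₂(0.14) = 0.3971
Sum ≈ 2.7197 → 2.720 bits.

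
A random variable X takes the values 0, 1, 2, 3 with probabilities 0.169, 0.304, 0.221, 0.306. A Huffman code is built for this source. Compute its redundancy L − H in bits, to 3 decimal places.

0.040 bits

Entropy H = −Σ p log₂ p ≈ 1.9598 bits.
Huffman merges: 169/1000+221/1000→39/100; 38/125+153/500→61/100; 39/100+61/100→1. L = 2 ≈ 2.0000.
L − H = 2.0000 − 1.9598 = 0.040 bits.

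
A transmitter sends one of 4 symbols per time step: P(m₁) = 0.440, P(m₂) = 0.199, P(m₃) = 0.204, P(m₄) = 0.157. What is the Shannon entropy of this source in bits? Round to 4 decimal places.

H = −Σ pᵢ log₂ pᵢ.
−0.440·log₂(0.440) = 0.5211
−0.199·log₂(0.199) = 0.4635
−0.204·log₂(0.204) = 0.4678
−0.157·log₂(0.157) = 0.4194
Sum ≈ 1.8719 → 1.8719 bits.

1.8719 bits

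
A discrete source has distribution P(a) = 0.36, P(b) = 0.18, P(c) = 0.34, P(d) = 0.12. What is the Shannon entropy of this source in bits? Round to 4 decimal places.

1.8722 bits

H = −Σ pᵢ log₂ pᵢ.
−0.36·log₂(0.36) = 0.5306
−0.18·log₂(0.18) = 0.4453
−0.34·log₂(0.34) = 0.5292
−0.12·log₂(0.12) = 0.3671
Sum ≈ 1.8722 → 1.8722 bits.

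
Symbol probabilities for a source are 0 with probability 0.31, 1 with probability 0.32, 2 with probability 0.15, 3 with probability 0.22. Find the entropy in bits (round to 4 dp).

H = −Σ pᵢ log₂ pᵢ.
−0.31·log₂(0.31) = 0.5238
−0.32·log₂(0.32) = 0.5260
−0.15·log₂(0.15) = 0.4105
−0.22·log₂(0.22) = 0.4806
Sum ≈ 1.9409 → 1.9409 bits.

1.9409 bits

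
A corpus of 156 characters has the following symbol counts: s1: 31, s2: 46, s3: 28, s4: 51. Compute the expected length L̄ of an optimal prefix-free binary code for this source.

Probabilities are the counts divided by 156.
Repeatedly combine the two least-probable nodes; the expected code length is the sum of the merged weights.
merge 7/39 + 31/156 → 59/156
merge 23/78 + 17/52 → 97/156
merge 59/156 + 97/156 → 1
L = 59/156 + 97/156 + 1 = 2 bits/symbol.

2 bits/symbol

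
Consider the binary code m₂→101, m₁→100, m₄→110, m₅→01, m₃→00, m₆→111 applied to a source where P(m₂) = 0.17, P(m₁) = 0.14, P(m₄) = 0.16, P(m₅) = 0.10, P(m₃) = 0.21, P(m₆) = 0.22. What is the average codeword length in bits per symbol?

2.69 bits/symbol

L̄ = Σ pᵢ·ℓᵢ = 0.17·3 + 0.14·3 + 0.16·3 + 0.10·2 + 0.21·2 + 0.22·3 = 2.69 bits/symbol.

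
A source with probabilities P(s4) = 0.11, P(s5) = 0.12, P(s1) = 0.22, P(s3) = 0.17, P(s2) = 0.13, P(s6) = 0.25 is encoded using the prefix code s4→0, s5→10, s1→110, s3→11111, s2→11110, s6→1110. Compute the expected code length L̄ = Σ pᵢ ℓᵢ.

L̄ = Σ pᵢ·ℓᵢ = 0.11·1 + 0.12·2 + 0.22·3 + 0.17·5 + 0.13·5 + 0.25·4 = 3.51 bits/symbol.

3.51 bits/symbol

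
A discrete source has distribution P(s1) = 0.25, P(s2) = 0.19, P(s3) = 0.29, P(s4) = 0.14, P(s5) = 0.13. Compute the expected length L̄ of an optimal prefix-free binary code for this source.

Repeatedly combine the two least-probable nodes; the expected code length is the sum of the merged weights.
merge 13/100 + 7/50 → 27/100
merge 19/100 + 1/4 → 11/25
merge 27/100 + 29/100 → 14/25
merge 11/25 + 14/25 → 1
L = 27/100 + 11/25 + 14/25 + 1 = 227/100 = 2.27 bits/symbol.

2.27 bits/symbol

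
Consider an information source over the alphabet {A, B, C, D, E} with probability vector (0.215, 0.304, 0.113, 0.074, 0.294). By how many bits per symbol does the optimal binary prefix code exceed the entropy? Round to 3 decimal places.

0.035 bits

Entropy H = −Σ p log₂ p ≈ 2.1517 bits.
Huffman merges: 37/500+113/1000→187/1000; 187/1000+43/200→201/500; 147/500+38/125→299/500; 201/500+299/500→1. L = 2187/1000 ≈ 2.1870.
L − H = 2.1870 − 2.1517 = 0.035 bits.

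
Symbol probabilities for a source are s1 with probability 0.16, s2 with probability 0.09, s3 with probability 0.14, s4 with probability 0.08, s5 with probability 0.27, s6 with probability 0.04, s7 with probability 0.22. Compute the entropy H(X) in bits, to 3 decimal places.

2.601 bits

H = −Σ pᵢ log₂ pᵢ.
−0.16·log₂(0.16) = 0.4230
−0.09·log₂(0.09) = 0.3127
−0.14·log₂(0.14) = 0.3971
−0.08·log₂(0.08) = 0.2915
−0.27·log₂(0.27) = 0.5100
−0.04·log₂(0.04) = 0.1858
−0.22·log₂(0.22) = 0.4806
Sum ≈ 2.6006 → 2.601 bits.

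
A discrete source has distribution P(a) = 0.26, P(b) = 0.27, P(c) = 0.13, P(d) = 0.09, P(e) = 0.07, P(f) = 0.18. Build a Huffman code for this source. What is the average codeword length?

2.45 bits/symbol

Repeatedly combine the two least-probable nodes; the expected code length is the sum of the merged weights.
merge 7/100 + 9/100 → 4/25
merge 13/100 + 4/25 → 29/100
merge 9/50 + 13/50 → 11/25
merge 27/100 + 29/100 → 14/25
merge 11/25 + 14/25 → 1
L = 4/25 + 29/100 + 11/25 + 14/25 + 1 = 49/20 = 2.45 bits/symbol.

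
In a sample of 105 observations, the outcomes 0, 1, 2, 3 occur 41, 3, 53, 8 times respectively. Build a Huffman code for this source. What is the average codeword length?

1.6 bits/symbol

Probabilities are the counts divided by 105.
Repeatedly combine the two least-probable nodes; the expected code length is the sum of the merged weights.
merge 1/35 + 8/105 → 11/105
merge 11/105 + 41/105 → 52/105
merge 52/105 + 53/105 → 1
L = 11/105 + 52/105 + 1 = 8/5 = 1.6 bits/symbol.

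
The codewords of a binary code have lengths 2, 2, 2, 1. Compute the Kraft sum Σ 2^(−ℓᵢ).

1.25

With common denominator 2^2 = 4: Σ 2^(−ℓᵢ) = 1/4 + 1/4 + 1/4 + 2/4 = 5/4 = 1.25.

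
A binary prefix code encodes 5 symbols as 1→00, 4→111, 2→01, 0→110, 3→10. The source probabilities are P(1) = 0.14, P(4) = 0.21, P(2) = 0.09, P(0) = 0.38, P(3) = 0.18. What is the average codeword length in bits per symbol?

L̄ = Σ pᵢ·ℓᵢ = 0.14·2 + 0.21·3 + 0.09·2 + 0.38·3 + 0.18·2 = 2.59 bits/symbol.

2.59 bits/symbol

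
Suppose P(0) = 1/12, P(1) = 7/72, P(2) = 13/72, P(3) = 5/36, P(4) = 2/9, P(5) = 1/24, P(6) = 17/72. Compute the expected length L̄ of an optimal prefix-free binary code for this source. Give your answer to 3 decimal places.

Repeatedly combine the two least-probable nodes; the expected code length is the sum of the merged weights.
merge 1/24 + 1/12 → 1/8
merge 7/72 + 1/8 → 2/9
merge 5/36 + 13/72 → 23/72
merge 2/9 + 2/9 → 4/9
merge 17/72 + 23/72 → 5/9
merge 4/9 + 5/9 → 1
L = 1/8 + 2/9 + 23/72 + 4/9 + 5/9 + 1 = 8/3 ≈ 2.667 bits/symbol.

2.667 bits/symbol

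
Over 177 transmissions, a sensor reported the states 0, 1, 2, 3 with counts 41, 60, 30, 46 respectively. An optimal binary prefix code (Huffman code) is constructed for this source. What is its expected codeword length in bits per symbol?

2 bits/symbol

Probabilities are the counts divided by 177.
Repeatedly combine the two least-probable nodes; the expected code length is the sum of the merged weights.
merge 10/59 + 41/177 → 71/177
merge 46/177 + 20/59 → 106/177
merge 71/177 + 106/177 → 1
L = 71/177 + 106/177 + 1 = 2 bits/symbol.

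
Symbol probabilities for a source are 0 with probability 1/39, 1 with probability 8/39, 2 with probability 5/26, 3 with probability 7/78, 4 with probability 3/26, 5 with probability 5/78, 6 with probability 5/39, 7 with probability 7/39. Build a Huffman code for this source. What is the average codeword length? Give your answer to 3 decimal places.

2.872 bits/symbol

Repeatedly combine the two least-probable nodes; the expected code length is the sum of the merged weights.
merge 1/39 + 5/78 → 7/78
merge 7/78 + 7/78 → 7/39
merge 3/26 + 5/39 → 19/78
merge 7/39 + 7/39 → 14/39
merge 5/26 + 8/39 → 31/78
merge 19/78 + 14/39 → 47/78
merge 31/78 + 47/78 → 1
L = 7/78 + 7/39 + 19/78 + 14/39 + 31/78 + 47/78 + 1 = 112/39 ≈ 2.872 bits/symbol.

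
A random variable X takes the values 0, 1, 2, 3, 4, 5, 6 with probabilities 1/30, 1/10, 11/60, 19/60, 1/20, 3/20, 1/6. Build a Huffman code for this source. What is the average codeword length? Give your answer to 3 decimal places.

2.583 bits/symbol

Repeatedly combine the two least-probable nodes; the expected code length is the sum of the merged weights.
merge 1/30 + 1/20 → 1/12
merge 1/12 + 1/10 → 11/60
merge 3/20 + 1/6 → 19/60
merge 11/60 + 11/60 → 11/30
merge 19/60 + 19/60 → 19/30
merge 11/30 + 19/30 → 1
L = 1/12 + 11/60 + 19/60 + 11/30 + 19/30 + 1 = 31/12 ≈ 2.583 bits/symbol.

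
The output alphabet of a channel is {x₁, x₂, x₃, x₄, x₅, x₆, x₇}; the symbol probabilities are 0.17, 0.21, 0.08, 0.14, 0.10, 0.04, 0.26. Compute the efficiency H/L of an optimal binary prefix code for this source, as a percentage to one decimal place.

98.8%

Entropy H = −Σ p log₂ p ≈ 2.6193 bits.
Huffman merges: 1/25+2/25→3/25; 1/10+3/25→11/50; 7/50+17/100→31/100; 21/100+11/50→43/100; 13/50+31/100→57/100; 43/100+57/100→1. L = 53/20 ≈ 2.6500.
Efficiency = H/L = 2.6193/2.6500 = 98.8%.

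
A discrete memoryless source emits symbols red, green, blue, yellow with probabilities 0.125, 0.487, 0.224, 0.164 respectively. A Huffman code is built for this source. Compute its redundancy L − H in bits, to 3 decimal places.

Entropy H = −Σ p log₂ p ≈ 1.7917 bits.
Huffman merges: 1/8+41/250→289/1000; 28/125+289/1000→513/1000; 487/1000+513/1000→1. L = 901/500 ≈ 1.8020.
L − H = 1.8020 − 1.7917 = 0.010 bits.

0.010 bits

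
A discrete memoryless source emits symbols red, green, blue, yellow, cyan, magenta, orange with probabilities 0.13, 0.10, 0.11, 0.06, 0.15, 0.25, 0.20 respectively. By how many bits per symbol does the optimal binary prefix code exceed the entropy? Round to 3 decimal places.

0.026 bits

Entropy H = −Σ p log₂ p ≈ 2.6836 bits.
Huffman merges: 3/50+1/10→4/25; 11/100+13/100→6/25; 3/20+4/25→31/100; 1/5+6/25→11/25; 1/4+31/100→14/25; 11/25+14/25→1. L = 271/100 ≈ 2.7100.
L − H = 2.7100 − 2.6836 = 0.026 bits.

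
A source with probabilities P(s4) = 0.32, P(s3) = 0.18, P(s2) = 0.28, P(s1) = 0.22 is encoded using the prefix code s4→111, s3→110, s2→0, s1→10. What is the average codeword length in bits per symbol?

2.22 bits/symbol

L̄ = Σ pᵢ·ℓᵢ = 0.32·3 + 0.18·3 + 0.28·1 + 0.22·2 = 2.22 bits/symbol.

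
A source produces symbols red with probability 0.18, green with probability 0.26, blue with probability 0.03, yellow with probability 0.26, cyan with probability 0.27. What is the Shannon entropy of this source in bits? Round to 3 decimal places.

H = −Σ pᵢ log₂ pᵢ.
−0.18·log₂(0.18) = 0.4453
−0.26·log₂(0.26) = 0.5053
−0.03·log₂(0.03) = 0.1518
−0.26·log₂(0.26) = 0.5053
−0.27·log₂(0.27) = 0.5100
Sum ≈ 2.1177 → 2.118 bits.

2.118 bits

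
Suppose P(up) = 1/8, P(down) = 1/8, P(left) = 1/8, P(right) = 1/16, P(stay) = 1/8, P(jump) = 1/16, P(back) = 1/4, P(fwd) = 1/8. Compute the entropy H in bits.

Each probability is a power of 1/2, so log₂(1/p) is an integer.
H = Σ p·log₂(1/p) = 1/8·3 + 1/8·3 + 1/8·3 + 1/16·4 + 1/8·3 + 1/16·4 + 1/4·2 + 1/8·3 = 2.875 bits.

2.875 bits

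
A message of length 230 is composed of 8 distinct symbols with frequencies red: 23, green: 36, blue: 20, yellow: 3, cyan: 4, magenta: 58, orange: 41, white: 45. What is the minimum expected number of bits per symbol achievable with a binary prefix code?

2.7 bits/symbol

Probabilities are the counts divided by 230.
Repeatedly combine the two least-probable nodes; the expected code length is the sum of the merged weights.
merge 3/230 + 2/115 → 7/230
merge 7/230 + 2/23 → 27/230
merge 1/10 + 27/230 → 5/23
merge 18/115 + 41/230 → 77/230
merge 9/46 + 5/23 → 19/46
merge 29/115 + 77/230 → 27/46
merge 19/46 + 27/46 → 1
L = 7/230 + 27/230 + 5/23 + 77/230 + 19/46 + 27/46 + 1 = 27/10 = 2.7 bits/symbol.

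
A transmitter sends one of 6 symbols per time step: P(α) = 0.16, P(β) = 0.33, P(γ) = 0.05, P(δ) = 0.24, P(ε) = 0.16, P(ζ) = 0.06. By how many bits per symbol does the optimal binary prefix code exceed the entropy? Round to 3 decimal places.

0.052 bits

Entropy H = −Σ p log₂ p ≈ 2.3276 bits.
Huffman merges: 1/20+3/50→11/100; 11/100+4/25→27/100; 4/25+6/25→2/5; 27/100+33/100→3/5; 2/5+3/5→1. L = 119/50 ≈ 2.3800.
L − H = 2.3800 − 2.3276 = 0.052 bits.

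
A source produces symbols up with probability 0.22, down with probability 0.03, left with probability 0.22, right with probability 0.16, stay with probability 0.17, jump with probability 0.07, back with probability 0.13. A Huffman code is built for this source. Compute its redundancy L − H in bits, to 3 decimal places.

0.038 bits

Entropy H = −Σ p log₂ p ≈ 2.6217 bits.
Huffman merges: 3/100+7/100→1/10; 1/10+13/100→23/100; 4/25+17/100→33/100; 11/50+11/50→11/25; 23/100+33/100→14/25; 11/25+14/25→1. L = 133/50 ≈ 2.6600.
L − H = 2.6600 − 2.6217 = 0.038 bits.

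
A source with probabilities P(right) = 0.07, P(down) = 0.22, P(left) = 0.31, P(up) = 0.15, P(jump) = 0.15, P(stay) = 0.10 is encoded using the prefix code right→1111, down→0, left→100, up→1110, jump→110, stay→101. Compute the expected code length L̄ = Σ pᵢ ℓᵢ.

L̄ = Σ pᵢ·ℓᵢ = 0.07·4 + 0.22·1 + 0.31·3 + 0.15·4 + 0.15·3 + 0.10·3 = 2.78 bits/symbol.

2.78 bits/symbol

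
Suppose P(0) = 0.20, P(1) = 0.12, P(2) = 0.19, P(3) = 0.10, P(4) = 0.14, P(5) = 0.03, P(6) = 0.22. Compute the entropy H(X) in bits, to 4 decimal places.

H = −Σ pᵢ log₂ pᵢ.
−0.20·log₂(0.20) = 0.4644
−0.12·log₂(0.12) = 0.3671
−0.19·log₂(0.19) = 0.4552
−0.10·log₂(0.10) = 0.3322
−0.14·log₂(0.14) = 0.3971
−0.03·log₂(0.03) = 0.1518
−0.22·log₂(0.22) = 0.4806
Sum ≈ 2.6483 → 2.6483 bits.

2.6483 bits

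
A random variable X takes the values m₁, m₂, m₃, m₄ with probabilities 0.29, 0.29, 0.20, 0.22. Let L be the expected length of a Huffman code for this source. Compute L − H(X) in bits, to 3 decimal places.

0.019 bits

Entropy H = −Σ p log₂ p ≈ 1.9808 bits.
Huffman merges: 1/5+11/50→21/50; 29/100+29/100→29/50; 21/50+29/50→1. L = 2 ≈ 2.0000.
L − H = 2.0000 − 1.9808 = 0.019 bits.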